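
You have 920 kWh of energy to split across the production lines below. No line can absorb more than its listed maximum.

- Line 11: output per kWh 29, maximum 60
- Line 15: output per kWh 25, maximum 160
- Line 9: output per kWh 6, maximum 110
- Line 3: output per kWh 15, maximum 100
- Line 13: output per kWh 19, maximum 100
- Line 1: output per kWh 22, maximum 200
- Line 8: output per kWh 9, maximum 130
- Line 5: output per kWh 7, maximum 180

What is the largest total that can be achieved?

Rank by output per kWh: Line 11 29 > Line 15 25 > Line 1 22 > Line 13 19 > Line 3 15 > Line 8 9 > Line 5 7 > Line 9 6.
Line 11: +60 to 60 (cap) → 860 left.
Give Line 15 160 to hit its cap of 160 → 700 left.
Line 1 takes 200 to reach its cap of 200 → 500 left.
Line 13 takes 100 to reach its cap of 100 → 400 left.
Line 3: +100 to 100 (cap) → 300 left.
Line 8: +130 to 130 (cap) → 170 left.
Only 170 left; Line 5 takes them to reach 170.
Total = 29×60 + 25×160 + 15×100 + 19×100 + 22×200 + 9×130 + 7×170 = 15900.

15900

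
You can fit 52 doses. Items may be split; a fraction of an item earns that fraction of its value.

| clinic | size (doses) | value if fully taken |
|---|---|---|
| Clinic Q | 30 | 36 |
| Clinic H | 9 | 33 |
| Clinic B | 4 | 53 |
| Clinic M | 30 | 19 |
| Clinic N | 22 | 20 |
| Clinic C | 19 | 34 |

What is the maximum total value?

144

Rank by value-to-size ratio: Clinic B 53/4≈13.2, Clinic H 33/9≈3.67, Clinic C 34/19≈1.79, Clinic Q 36/30≈1.2, Clinic N 20/22≈0.909, Clinic M 19/30≈0.633.
Clinic B: take in full, 4 doses for value 53 ; 48 left.
All 9 doses of Clinic H fit (value 33) ; 39 remain.
Take all of Clinic C (19 doses, value 34) ; 20 doses left.
Only 20 doses remain; take 20/30 of Clinic Q for value 36×20/30 = 24.
Total value = 144.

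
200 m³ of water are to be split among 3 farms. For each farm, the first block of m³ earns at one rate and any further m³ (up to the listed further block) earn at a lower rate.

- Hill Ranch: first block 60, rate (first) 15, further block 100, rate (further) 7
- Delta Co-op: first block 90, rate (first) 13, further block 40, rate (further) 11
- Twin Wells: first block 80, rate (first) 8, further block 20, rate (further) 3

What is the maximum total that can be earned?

2590

Order all 6 blocks by rate: Hill Ranch/tier1 15 > Delta Co-op/tier1 13 > Delta Co-op/tier2 11 > Twin Wells/tier1 8 > Hill Ranch/tier2 7 > Twin Wells/tier2 3.
Hill Ranch/tier1 (15): +60 → 140 left.
Fill Delta Co-op tier1 block (90 at 13) → 50 left.
Delta Co-op tier2 at 11: fill all 40 → 10 left.
Twin Wells/tier1: +10 of 80 at 8; pool empty.
Total = 15×60 + 13×90 + 11×40 + 8×10 = 2590.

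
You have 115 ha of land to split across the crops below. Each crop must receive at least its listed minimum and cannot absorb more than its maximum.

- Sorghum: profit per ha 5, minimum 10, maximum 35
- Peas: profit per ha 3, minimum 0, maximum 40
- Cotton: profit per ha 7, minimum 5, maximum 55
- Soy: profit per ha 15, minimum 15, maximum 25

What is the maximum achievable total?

Meeting every minimum uses 10+0+5+15 = 30 ha, leaving 85.
Highest profit per ha first: Soy 15 > Cotton 7 > Sorghum 5 > Peas 3.
Give Soy 10 more to hit its cap of 25 — 75 left.
Cotton: +50 to 55 (cap) — 25 left.
Sorghum takes 25 more to reach its cap of 35 — 0 left.
Total = 5×35 + 7×55 + 15×25 = 935.

935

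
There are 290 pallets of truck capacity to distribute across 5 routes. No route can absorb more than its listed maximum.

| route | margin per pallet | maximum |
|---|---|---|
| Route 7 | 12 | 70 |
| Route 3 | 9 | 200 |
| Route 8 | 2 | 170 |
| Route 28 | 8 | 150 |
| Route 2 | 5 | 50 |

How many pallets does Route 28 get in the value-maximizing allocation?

Rank by margin per pallet: Route 7 12 > Route 3 9 > Route 28 8 > Route 2 5 > Route 8 2.
Route 7: +70 to 70 (cap) ; 220 left.
Give Route 3 200 to hit its cap of 200 ; 20 left.
Route 28 has room for 150 but only 20 remain, so it gets 20.

20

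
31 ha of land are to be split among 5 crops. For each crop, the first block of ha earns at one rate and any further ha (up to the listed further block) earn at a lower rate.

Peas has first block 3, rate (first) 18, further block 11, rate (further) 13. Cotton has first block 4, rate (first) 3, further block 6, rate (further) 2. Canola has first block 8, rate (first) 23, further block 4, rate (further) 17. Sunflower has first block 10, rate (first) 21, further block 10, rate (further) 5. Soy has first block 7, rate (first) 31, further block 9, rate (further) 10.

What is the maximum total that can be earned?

Order all 10 blocks by rate: Soy/T1 31 > Canola/T1 23 > Sunflower/T1 21 > Peas/T1 18 > Canola/T2 17 > Peas/T2 13 > Soy/T2 10 > Sunflower/T2 5 > Cotton/T1 3 > Cotton/T2 2.
Fill Soy T1 block (7 at 31) → 24 left.
Canola/T1 (23): +8 → 16 left.
Sunflower T1 at 21: fill all 10 → 6 left.
Peas/T1 (18): +3 → 3 left.
3 remain; put them into Canola T2 at 17.
Total = 31×7 + 23×8 + 21×10 + 18×3 + 17×3 = 716.

716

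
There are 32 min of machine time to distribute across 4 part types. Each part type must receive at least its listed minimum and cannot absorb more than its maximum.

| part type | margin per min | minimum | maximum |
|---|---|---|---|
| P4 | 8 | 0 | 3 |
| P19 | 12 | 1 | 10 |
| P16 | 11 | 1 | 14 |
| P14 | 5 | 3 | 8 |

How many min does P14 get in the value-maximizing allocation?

5

Meeting every minimum uses 0+1+1+3 = 5 min, leaving 27.
Highest margin per min first: P19 12 > P16 11 > P4 8 > P14 5.
P19: +9 to 10 (cap) ; 18 left.
P16: +13 to 14 (cap) ; 5 left.
P4 takes 3 more to reach its cap of 3 ; 2 left.
P14: +2 (room for 5) → 5. Pool exhausted.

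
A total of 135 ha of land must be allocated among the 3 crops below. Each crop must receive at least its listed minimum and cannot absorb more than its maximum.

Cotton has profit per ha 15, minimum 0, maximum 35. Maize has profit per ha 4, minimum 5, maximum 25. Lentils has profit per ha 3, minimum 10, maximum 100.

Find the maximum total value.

850

Meeting every minimum uses 0+5+10 = 15 ha, leaving 120.
Highest profit per ha first: Cotton 15 > Maize 4 > Lentils 3.
Give Cotton 35 more to hit its cap of 35 → 85 left.
Give Maize 20 more to hit its cap of 25 → 65 left.
Lentils: +65 (room for 90) → 75. Pool exhausted.
Total = 15×35 + 4×25 + 3×75 = 850.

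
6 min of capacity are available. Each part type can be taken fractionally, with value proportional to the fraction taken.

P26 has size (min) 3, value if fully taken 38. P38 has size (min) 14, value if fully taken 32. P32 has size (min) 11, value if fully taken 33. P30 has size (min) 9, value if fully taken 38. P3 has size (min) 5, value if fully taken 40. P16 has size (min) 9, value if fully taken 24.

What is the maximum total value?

62

Sort by value density: P26 38/3≈12.7, P3 40/5≈8, P30 38/9≈4.22, P32 33/11≈3, P16 24/9≈2.67, P38 32/14≈2.29.
P26: take in full, 3 min for value 38 → 3 left.
Only 3 min remain; take 3/5 of P3 for value 40×3/5 = 24.
Total value = 62.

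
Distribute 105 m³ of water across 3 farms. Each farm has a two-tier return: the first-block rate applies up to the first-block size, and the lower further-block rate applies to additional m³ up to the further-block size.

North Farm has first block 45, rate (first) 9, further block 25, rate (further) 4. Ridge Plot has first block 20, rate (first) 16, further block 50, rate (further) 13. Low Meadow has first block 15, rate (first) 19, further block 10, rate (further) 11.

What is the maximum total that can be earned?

Treat each block as its own option and order by rate: Low Meadow/tier1 19 > Ridge Plot/tier1 16 > Ridge Plot/tier2 13 > Low Meadow/tier2 11 > North Farm/tier1 9 > North Farm/tier2 4.
Low Meadow tier1 at 19: fill all 15 — 90 left.
Ridge Plot tier1 at 16: fill all 20 — 70 left.
Ridge Plot tier2 at 13: fill all 50 — 20 left.
Low Meadow/tier2 (11): +10 — 10 left.
10 remain; put them into North Farm tier1 at 9.
Total = 19×15 + 16×20 + 13×50 + 11×10 + 9×10 = 1455.

1455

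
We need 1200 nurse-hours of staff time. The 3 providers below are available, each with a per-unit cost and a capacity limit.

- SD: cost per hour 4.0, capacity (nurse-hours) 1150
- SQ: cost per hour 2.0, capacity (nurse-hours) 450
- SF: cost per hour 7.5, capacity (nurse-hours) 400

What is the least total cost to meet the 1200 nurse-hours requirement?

3900

Cheapest first:
Take 450 from SQ at 2.0 — need 750 more.
SD at 4.0: take 750 of its 1150 — requirement met.
SF: unused.
Cost = 450×2.0 + 750×4.0 = 3900.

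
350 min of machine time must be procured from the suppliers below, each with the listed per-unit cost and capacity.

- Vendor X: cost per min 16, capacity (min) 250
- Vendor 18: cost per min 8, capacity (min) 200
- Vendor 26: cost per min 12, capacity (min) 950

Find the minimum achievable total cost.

Fill from the cheapest supplier first.
Vendor 18 (8): use full 200 → 150 min to go.
Take 150 from Vendor 26 at 12 to finish.
Vendor X: unused.
Cost = 200×8 + 150×12 = 3400.

3400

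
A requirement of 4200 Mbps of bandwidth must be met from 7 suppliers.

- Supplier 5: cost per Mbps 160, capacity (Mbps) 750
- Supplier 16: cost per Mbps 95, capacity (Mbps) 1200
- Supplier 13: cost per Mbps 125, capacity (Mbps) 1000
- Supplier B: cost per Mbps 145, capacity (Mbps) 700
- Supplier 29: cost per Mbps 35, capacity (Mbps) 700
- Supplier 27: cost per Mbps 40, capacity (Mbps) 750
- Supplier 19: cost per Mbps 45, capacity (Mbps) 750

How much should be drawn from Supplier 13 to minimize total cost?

Cheapest first:
Supplier 29 (35): use full 700 → 3500 Mbps to go.
Take 750 from Supplier 27 at 40 → need 2750 more.
Take 750 from Supplier 19 at 45 → need 2000 more.
Supplier 16 at 95: take all 1200 Mbps → 800 still needed.
Supplier 13 at 125: take 800 of its 1000 → requirement met.
Supplier B, Supplier 5: unused.

800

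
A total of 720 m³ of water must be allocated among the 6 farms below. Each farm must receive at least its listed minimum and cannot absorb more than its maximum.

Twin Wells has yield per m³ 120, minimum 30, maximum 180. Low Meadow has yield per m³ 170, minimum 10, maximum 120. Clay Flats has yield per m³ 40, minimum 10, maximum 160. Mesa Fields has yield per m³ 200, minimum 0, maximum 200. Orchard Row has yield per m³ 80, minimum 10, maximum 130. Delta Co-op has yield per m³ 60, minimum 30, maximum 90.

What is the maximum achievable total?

97600

Meeting every minimum uses 30+10+10+0+10+30 = 90 m³, leaving 630.
Order the farms by yield per m³: Mesa Fields 200 > Low Meadow 170 > Twin Wells 120 > Orchard Row 80 > Delta Co-op 60 > Clay Flats 40.
Mesa Fields takes 200 more to reach its cap of 200 ; 430 left.
Low Meadow: +110 to 120 (cap) ; 320 left.
Twin Wells takes 150 more to reach its cap of 180 ; 170 left.
Orchard Row takes 120 more to reach its cap of 130 ; 50 left.
Delta Co-op: +50 (room for 60) → 80. Pool exhausted.
Total = 120×180 + 170×120 + 40×10 + 200×200 + 80×130 + 60×80 = 97600.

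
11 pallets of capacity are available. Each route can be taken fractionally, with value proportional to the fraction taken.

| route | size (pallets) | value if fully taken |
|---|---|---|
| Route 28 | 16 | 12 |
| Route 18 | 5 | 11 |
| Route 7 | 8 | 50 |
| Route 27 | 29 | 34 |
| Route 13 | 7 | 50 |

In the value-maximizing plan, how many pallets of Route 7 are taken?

4

Sort by value density: Route 13 50/7≈7.14, Route 7 50/8≈6.25, Route 18 11/5≈2.2, Route 27 34/29≈1.17, Route 28 12/16≈0.75.
Route 13: take in full, 7 pallets for value 50 ; 4 left.
Only 4 pallets remain; take 4/8 of Route 7 for value 50×4/8 = 25.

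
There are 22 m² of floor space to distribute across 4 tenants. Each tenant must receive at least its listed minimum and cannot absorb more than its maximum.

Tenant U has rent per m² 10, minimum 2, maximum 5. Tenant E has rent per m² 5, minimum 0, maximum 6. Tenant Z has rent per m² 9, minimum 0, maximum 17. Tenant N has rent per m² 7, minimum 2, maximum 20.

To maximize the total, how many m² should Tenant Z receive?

Meeting every minimum uses 2+0+0+2 = 4 m², leaving 18.
Highest rent per m² first: Tenant U 10 > Tenant Z 9 > Tenant N 7 > Tenant E 5.
Tenant U takes 3 more to reach its cap of 5 — 15 left.
Tenant Z has room for 17 more but only 15 remain, so it gets 15.

15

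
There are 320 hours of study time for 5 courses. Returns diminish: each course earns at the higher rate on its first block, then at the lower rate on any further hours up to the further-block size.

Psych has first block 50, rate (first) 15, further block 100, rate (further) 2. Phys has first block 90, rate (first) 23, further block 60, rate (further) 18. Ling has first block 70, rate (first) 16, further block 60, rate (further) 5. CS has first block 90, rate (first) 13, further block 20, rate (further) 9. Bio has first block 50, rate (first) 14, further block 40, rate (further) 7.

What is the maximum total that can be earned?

Treat each block as its own option and order by rate: Phys/first 23 > Phys/second 18 > Ling/first 16 > Psych/first 15 > Bio/first 14 > CS/first 13 > CS/second 9 > Bio/second 7 > Ling/second 5 > Psych/second 2.
Fill Phys first block (90 at 23) ; 230 left.
Fill Phys second block (60 at 18) ; 170 left.
Fill Ling first block (70 at 16) ; 100 left.
Psych first at 15: fill all 50 ; 50 left.
Fill Bio first block (50 at 14) ; 0 left.
Total = 23×90 + 18×60 + 16×70 + 15×50 + 14×50 = 5720.

5720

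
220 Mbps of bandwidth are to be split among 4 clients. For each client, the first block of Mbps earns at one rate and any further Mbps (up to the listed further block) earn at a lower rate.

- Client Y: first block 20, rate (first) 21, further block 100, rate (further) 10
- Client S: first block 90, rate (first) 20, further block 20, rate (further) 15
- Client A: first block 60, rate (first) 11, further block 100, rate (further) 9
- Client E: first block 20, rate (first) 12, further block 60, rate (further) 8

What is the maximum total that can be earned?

Rank every tier by rate: Client Y/first 21 > Client S/first 20 > Client S/second 15 > Client E/first 12 > Client A/first 11 > Client Y/second 10 > Client A/second 9 > Client E/second 8.
Client Y/first (21): +20 ; 200 left.
Fill Client S first block (90 at 20) ; 110 left.
Client S second at 15: fill all 20 ; 90 left.
Client E first at 12: fill all 20 ; 70 left.
Fill Client A first block (60 at 11) ; 10 left.
Client Y second at 10: only 10 left, fill 10.
Total = 21×20 + 20×90 + 15×20 + 12×20 + 11×60 + 10×10 = 3520.

3520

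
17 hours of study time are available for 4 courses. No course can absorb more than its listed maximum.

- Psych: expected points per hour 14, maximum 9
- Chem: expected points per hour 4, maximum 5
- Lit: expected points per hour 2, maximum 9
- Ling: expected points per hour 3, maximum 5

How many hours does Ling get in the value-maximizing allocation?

3

Order the courses by expected points per hour: Psych 14 > Chem 4 > Ling 3 > Lit 2.
Give Psych 9 to hit its cap of 9 — 8 left.
Give Chem 5 to hit its cap of 5 — 3 left.
Ling has room for 5 but only 3 remain, so it gets 3.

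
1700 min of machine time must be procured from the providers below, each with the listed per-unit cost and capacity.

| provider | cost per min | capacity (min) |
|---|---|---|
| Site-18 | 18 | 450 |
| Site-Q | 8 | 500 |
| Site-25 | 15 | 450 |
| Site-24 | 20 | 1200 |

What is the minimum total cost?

24850

Use providers in increasing cost order.
Site-Q (8): use full 500 — 1200 min to go.
Site-25 at 15: take all 450 min — 750 still needed.
Site-18 at 18: take all 450 min — 300 still needed.
Site-24 (20): take the remaining 300 — done.
Cost = 500×8 + 450×15 + 450×18 + 300×20 = 24850.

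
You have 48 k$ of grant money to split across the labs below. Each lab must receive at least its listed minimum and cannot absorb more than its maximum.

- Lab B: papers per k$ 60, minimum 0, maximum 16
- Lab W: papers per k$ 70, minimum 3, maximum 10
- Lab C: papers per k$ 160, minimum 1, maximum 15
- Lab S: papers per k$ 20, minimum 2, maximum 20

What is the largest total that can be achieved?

4200

Meeting every minimum uses 0+3+1+2 = 6 k$, leaving 42.
Rank by papers per k$: Lab C 160 > Lab W 70 > Lab B 60 > Lab S 20.
Lab C takes 14 more to reach its cap of 15 — 28 left.
Give Lab W 7 more to hit its cap of 10 — 21 left.
Give Lab B 16 more to hit its cap of 16 — 5 left.
Lab S has room for 18 more but only 5 remain, so it gets 7.
Total = 60×16 + 70×10 + 160×15 + 20×7 = 4200.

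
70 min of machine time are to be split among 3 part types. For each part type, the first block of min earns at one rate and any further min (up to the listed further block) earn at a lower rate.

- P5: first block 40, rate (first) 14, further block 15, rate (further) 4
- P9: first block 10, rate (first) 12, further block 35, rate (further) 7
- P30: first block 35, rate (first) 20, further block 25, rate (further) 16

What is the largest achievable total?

1240

Treat each block as its own option and order by rate: P30/T1 20 > P30/T2 16 > P5/T1 14 > P9/T1 12 > P9/T2 7 > P5/T2 4.
P30 T1 at 20: fill all 35 — 35 left.
P30/T2 (16): +25 — 10 left.
10 remain; put them into P5 T1 at 14.
Total = 20×35 + 16×25 + 14×10 = 1240.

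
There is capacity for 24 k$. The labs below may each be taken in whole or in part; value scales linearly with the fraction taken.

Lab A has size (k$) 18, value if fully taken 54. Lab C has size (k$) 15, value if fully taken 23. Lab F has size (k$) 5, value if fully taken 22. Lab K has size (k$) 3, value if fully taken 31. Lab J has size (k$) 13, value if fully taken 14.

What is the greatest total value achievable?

101

Best value per unit of size first: Lab K 31/3≈10.3, Lab F 22/5≈4.4, Lab A 54/18≈3, Lab C 23/15≈1.53, Lab J 14/13≈1.08.
Lab K: take in full, 3 k$ for value 31 — 21 left.
Take all of Lab F (5 k$, value 22) — 16 k$ left.
Only 16 k$ remain; take 16/18 of Lab A for value 54×16/18 = 48.
Total value = 101.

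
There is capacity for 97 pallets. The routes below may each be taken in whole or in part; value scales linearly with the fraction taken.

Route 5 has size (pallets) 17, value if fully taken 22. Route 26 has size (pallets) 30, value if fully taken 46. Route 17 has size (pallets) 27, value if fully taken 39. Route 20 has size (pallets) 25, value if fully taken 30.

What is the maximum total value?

Rank by value-to-size ratio: Route 26 46/30≈1.53, Route 17 39/27≈1.44, Route 5 22/17≈1.29, Route 20 30/25≈1.2.
All 30 pallets of Route 26 fit (value 46) → 67 remain.
All 27 pallets of Route 17 fit (value 39) → 40 remain.
Take all of Route 5 (17 pallets, value 22) → 23 pallets left.
Only 23 pallets remain; take 23/25 of Route 20 for value 30×23/25 = 27.6.
Total value = 134.6.

134.6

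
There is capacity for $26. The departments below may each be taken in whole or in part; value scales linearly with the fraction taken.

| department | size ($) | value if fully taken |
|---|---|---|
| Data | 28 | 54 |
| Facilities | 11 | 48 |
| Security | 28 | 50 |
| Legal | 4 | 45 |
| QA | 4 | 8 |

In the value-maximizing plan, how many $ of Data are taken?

Sort by value density: Legal 45/4≈11.2, Facilities 48/11≈4.36, QA 8/4≈2, Data 54/28≈1.93, Security 50/28≈1.79.
Legal: take in full, 4 $ for value 45 ; 22 left.
All 11 $ of Facilities fit (value 48) ; 11 remain.
Take all of QA (4 $, value 8) ; 7 $ left.
Fill the last 7 $ with part of Data: 7/28 of it earns 13.5.

7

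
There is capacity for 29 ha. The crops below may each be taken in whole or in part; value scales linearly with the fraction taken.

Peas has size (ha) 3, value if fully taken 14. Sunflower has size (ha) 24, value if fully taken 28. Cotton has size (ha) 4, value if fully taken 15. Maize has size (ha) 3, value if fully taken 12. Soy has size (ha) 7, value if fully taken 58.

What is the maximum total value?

Best value per unit of size first: Soy 58/7≈8.29, Peas 14/3≈4.67, Maize 12/3≈4, Cotton 15/4≈3.75, Sunflower 28/24≈1.17.
All 7 ha of Soy fit (value 58) ; 22 remain.
Peas: take in full, 3 ha for value 14 ; 19 left.
Take all of Maize (3 ha, value 12) ; 16 ha left.
All 4 ha of Cotton fit (value 15) ; 12 remain.
Only 12 ha remain; take 12/24 of Sunflower for value 28×12/24 = 14.
Total value = 113.

113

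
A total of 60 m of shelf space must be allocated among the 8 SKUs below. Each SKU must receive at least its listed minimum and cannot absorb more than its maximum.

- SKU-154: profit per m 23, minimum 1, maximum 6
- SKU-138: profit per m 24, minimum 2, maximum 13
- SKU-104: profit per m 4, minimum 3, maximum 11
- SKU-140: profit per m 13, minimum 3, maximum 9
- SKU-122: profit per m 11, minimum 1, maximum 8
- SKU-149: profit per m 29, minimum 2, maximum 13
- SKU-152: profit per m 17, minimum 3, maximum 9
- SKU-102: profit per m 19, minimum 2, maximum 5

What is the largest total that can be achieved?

Meeting every minimum uses 1+2+3+3+1+2+3+2 = 17 m, leaving 43.
Rank by profit per m: SKU-149 29 > SKU-138 24 > SKU-154 23 > SKU-102 19 > SKU-152 17 > SKU-140 13 > SKU-122 11 > SKU-104 4.
SKU-149 takes 11 more to reach its cap of 13 ; 32 left.
Give SKU-138 11 more to hit its cap of 13 ; 21 left.
SKU-154: +5 to 6 (cap) ; 16 left.
Give SKU-102 3 more to hit its cap of 5 ; 13 left.
Give SKU-152 6 more to hit its cap of 9 ; 7 left.
Give SKU-140 6 more to hit its cap of 9 ; 1 left.
SKU-122: +1 (room for 7) → 2. Pool exhausted.
Total = 23×6 + 24×13 + 4×3 + 13×9 + 11×2 + 29×13 + 17×9 + 19×5 = 1226.

1226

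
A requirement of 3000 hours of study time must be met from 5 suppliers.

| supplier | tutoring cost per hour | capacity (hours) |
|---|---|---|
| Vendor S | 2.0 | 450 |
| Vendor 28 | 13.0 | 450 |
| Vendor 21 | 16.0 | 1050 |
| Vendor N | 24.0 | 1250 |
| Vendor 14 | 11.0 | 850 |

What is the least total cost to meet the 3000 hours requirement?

37700

Cheapest first:
Take 450 from Vendor S at 2.0 → need 2550 more.
Take 850 from Vendor 14 at 11.0 → need 1700 more.
Vendor 28 (13.0): use full 450 → 1250 hours to go.
Vendor 21 at 16.0: take all 1050 hours → 200 still needed.
Take 200 from Vendor N at 24.0 to finish.
Cost = 450×2.0 + 850×11.0 + 450×13.0 + 1050×16.0 + 200×24.0 = 37700.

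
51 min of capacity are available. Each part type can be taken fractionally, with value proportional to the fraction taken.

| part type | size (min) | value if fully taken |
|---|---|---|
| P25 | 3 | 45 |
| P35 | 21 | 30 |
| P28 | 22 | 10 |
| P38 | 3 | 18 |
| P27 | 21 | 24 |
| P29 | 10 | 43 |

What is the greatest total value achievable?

Rank by value-to-size ratio: P25 45/3≈15, P38 18/3≈6, P29 43/10≈4.3, P35 30/21≈1.43, P27 24/21≈1.14, P28 10/22≈0.455.
All 3 min of P25 fit (value 45) ; 48 remain.
P38: take in full, 3 min for value 18 ; 45 left.
Take all of P29 (10 min, value 43) ; 35 min left.
Take all of P35 (21 min, value 30) ; 14 min left.
Fill the last 14 min with part of P27: 14/21 of it earns 16.
Total value = 152.

152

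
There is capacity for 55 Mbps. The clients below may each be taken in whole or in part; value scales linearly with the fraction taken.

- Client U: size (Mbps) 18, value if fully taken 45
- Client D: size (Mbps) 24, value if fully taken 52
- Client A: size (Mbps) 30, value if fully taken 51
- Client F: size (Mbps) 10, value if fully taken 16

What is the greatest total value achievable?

119.1

Sort by value density: Client U 45/18≈2.5, Client D 52/24≈2.17, Client A 51/30≈1.7, Client F 16/10≈1.6.
Client U: take in full, 18 Mbps for value 45 — 37 left.
Take all of Client D (24 Mbps, value 52) — 13 Mbps left.
Only 13 Mbps remain; take 13/30 of Client A for value 51×13/30 = 22.1.
Total value = 119.1.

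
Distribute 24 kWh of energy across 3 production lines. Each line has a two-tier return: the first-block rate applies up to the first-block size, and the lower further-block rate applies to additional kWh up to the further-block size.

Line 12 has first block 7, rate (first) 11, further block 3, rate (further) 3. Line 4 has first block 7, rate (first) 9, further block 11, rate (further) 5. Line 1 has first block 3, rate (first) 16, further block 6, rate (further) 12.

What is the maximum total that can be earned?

Treat each block as its own option and order by rate: Line 1/T1 16 > Line 1/T2 12 > Line 12/T1 11 > Line 4/T1 9 > Line 4/T2 5 > Line 12/T2 3.
Line 1/T1 (16): +3 → 21 left.
Line 1 T2 at 12: fill all 6 → 15 left.
Line 12/T1 (11): +7 → 8 left.
Line 4 T1 at 9: fill all 7 → 1 left.
1 remain; put them into Line 4 T2 at 5.
Total = 16×3 + 12×6 + 11×7 + 9×7 + 5×1 = 265.

265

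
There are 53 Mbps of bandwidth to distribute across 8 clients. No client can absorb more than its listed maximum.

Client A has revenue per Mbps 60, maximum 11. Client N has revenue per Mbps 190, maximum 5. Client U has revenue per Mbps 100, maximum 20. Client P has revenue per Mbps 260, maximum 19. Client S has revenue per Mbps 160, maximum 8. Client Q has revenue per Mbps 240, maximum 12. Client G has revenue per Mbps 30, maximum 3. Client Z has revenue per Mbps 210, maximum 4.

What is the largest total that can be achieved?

Rank by revenue per Mbps: Client P 260 > Client Q 240 > Client Z 210 > Client N 190 > Client S 160 > Client U 100 > Client A 60 > Client G 30.
Client P takes 19 to reach its cap of 19 — 34 left.
Give Client Q 12 to hit its cap of 12 — 22 left.
Client Z takes 4 to reach its cap of 4 — 18 left.
Client N takes 5 to reach its cap of 5 — 13 left.
Give Client S 8 to hit its cap of 8 — 5 left.
Client U has room for 20 but only 5 remain, so it gets 5.
Total = 190×5 + 100×5 + 260×19 + 160×8 + 240×12 + 210×4 = 11390.

11390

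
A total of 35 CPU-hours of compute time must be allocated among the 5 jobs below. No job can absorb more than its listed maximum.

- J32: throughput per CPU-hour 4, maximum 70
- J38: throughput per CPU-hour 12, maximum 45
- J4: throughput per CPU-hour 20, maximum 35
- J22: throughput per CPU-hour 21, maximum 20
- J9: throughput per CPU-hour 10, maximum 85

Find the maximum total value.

Highest throughput per CPU-hour first: J22 21 > J4 20 > J38 12 > J9 10 > J32 4.
Give J22 20 to hit its cap of 20 ; 15 left.
J4: +15 (room for 35) → 15. Pool exhausted.
Total = 20×15 + 21×20 = 720.

720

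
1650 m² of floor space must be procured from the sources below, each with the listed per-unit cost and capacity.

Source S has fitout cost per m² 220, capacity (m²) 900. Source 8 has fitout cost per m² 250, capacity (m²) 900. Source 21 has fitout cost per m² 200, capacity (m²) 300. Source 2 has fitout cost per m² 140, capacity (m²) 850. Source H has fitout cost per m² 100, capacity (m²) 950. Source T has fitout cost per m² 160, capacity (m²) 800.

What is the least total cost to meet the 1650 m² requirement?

193000

Fill from the cheapest source first.
Source H (100): use full 950 — 700 m² to go.
Take 700 from Source 2 at 140 to finish.
Source T, Source 21, Source S, Source 8: unused.
Cost = 950×100 + 700×140 = 193000.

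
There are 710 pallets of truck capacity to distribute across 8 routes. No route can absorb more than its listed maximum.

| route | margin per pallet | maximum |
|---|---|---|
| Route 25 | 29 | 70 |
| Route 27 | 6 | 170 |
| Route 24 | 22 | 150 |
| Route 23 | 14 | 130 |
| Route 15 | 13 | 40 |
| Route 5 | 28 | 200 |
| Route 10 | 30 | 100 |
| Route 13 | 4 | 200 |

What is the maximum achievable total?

16390

Order the routes by margin per pallet: Route 10 30 > Route 25 29 > Route 5 28 > Route 24 22 > Route 23 14 > Route 15 13 > Route 27 6 > Route 13 4.
Route 10: +100 to 100 (cap) ; 610 left.
Route 25: +70 to 70 (cap) ; 540 left.
Give Route 5 200 to hit its cap of 200 ; 340 left.
Route 24: +150 to 150 (cap) ; 190 left.
Give Route 23 130 to hit its cap of 130 ; 60 left.
Route 15: +40 to 40 (cap) ; 20 left.
Only 20 left; Route 27 takes them to reach 20.
Total = 29×70 + 6×20 + 22×150 + 14×130 + 13×40 + 28×200 + 30×100 = 16390.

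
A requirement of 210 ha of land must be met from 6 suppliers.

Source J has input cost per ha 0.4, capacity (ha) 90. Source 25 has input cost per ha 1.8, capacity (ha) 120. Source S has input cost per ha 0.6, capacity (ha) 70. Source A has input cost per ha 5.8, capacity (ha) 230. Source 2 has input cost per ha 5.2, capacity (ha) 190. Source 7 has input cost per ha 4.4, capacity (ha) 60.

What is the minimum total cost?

Use suppliers in increasing cost order.
Source J at 0.4: take all 90 ha ; 120 still needed.
Source S at 0.6: take all 70 ha ; 50 still needed.
Source 25 (1.8): take the remaining 50 ; done.
Source 7, Source 2, Source A: unused.
Cost = 90×0.4 + 70×0.6 + 50×1.8 = 168.

168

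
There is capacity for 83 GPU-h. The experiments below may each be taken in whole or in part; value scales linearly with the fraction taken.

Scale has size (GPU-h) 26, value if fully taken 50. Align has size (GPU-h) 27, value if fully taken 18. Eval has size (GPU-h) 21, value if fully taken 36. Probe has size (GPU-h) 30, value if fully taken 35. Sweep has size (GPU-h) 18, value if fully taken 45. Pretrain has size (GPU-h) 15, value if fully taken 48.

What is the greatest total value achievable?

Sort by value density: Pretrain 48/15≈3.2, Sweep 45/18≈2.5, Scale 50/26≈1.92, Eval 36/21≈1.71, Probe 35/30≈1.17, Align 18/27≈0.667.
Pretrain: take in full, 15 GPU-h for value 48 — 68 left.
Sweep: take in full, 18 GPU-h for value 45 — 50 left.
All 26 GPU-h of Scale fit (value 50) — 24 remain.
All 21 GPU-h of Eval fit (value 36) — 3 remain.
3 GPU-h left: a 3/30 share of Probe gives 35×3/30 = 3.5.
Total value = 182.5.

182.5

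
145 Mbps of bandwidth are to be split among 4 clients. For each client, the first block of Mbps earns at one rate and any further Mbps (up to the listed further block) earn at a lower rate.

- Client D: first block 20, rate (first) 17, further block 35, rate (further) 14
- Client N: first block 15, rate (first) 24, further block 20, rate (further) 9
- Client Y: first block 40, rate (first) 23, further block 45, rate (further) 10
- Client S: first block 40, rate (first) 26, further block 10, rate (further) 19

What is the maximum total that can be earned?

3130

Order all 8 blocks by rate: Client S/T1 26 > Client N/T1 24 > Client Y/T1 23 > Client S/T2 19 > Client D/T1 17 > Client D/T2 14 > Client Y/T2 10 > Client N/T2 9.
Client S/T1 (26): +40 → 105 left.
Client N/T1 (24): +15 → 90 left.
Client Y/T1 (23): +40 → 50 left.
Fill Client S T2 block (10 at 19) → 40 left.
Fill Client D T1 block (20 at 17) → 20 left.
20 remain; put them into Client D T2 at 14.
Total = 26×40 + 24×15 + 23×40 + 19×10 + 17×20 + 14×20 = 3130.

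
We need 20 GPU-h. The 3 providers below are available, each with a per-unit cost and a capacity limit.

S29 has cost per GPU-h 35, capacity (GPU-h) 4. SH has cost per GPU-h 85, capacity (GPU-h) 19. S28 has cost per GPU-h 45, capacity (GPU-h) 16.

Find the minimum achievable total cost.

Cheapest first:
S29 at 35: take all 4 GPU-h — 16 still needed.
Take 16 from S28 at 45 — need 0 more.
SH: unused.
Cost = 4×35 + 16×45 = 860.

860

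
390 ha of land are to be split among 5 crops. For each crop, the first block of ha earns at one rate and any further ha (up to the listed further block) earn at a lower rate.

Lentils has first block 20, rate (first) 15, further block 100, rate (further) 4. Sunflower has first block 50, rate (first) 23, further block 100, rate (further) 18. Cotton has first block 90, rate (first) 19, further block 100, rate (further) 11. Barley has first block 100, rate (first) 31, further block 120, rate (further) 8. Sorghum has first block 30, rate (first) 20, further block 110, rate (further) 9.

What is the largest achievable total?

Rank every tier by rate: Barley/tier1 31 > Sunflower/tier1 23 > Sorghum/tier1 20 > Cotton/tier1 19 > Sunflower/tier2 18 > Lentils/tier1 15 > Cotton/tier2 11 > Sorghum/tier2 9 > Barley/tier2 8 > Lentils/tier2 4.
Barley tier1 at 31: fill all 100 → 290 left.
Fill Sunflower tier1 block (50 at 23) → 240 left.
Fill Sorghum tier1 block (30 at 20) → 210 left.
Cotton tier1 at 19: fill all 90 → 120 left.
Sunflower/tier2 (18): +100 → 20 left.
Lentils tier1 at 15: fill all 20 → 0 left.
Total = 31×100 + 23×50 + 20×30 + 19×90 + 18×100 + 15×20 = 8660.

8660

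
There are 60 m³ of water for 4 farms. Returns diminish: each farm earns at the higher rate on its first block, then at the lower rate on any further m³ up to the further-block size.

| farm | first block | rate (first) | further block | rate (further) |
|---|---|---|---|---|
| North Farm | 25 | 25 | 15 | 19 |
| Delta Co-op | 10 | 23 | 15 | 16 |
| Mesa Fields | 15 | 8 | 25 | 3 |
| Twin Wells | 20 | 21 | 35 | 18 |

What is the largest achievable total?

Order all 8 blocks by rate: North Farm/T1 25 > Delta Co-op/T1 23 > Twin Wells/T1 21 > North Farm/T2 19 > Twin Wells/T2 18 > Delta Co-op/T2 16 > Mesa Fields/T1 8 > Mesa Fields/T2 3.
North Farm/T1 (25): +25 — 35 left.
Delta Co-op T1 at 23: fill all 10 — 25 left.
Twin Wells/T1 (21): +20 — 5 left.
5 remain; put them into North Farm T2 at 19.
Total = 25×25 + 23×10 + 21×20 + 19×5 = 1370.

1370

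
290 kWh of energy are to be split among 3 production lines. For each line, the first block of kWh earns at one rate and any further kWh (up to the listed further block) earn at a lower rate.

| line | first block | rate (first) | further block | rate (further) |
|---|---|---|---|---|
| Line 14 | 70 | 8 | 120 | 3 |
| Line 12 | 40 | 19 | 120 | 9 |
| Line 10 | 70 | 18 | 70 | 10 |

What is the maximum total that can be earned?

Rank every tier by rate: Line 12/first 19 > Line 10/first 18 > Line 10/second 10 > Line 12/second 9 > Line 14/first 8 > Line 14/second 3.
Line 12/first (19): +40 ; 250 left.
Line 10 first at 18: fill all 70 ; 180 left.
Line 10 second at 10: fill all 70 ; 110 left.
110 remain; put them into Line 12 second at 9.
Total = 19×40 + 18×70 + 10×70 + 9×110 = 3710.

3710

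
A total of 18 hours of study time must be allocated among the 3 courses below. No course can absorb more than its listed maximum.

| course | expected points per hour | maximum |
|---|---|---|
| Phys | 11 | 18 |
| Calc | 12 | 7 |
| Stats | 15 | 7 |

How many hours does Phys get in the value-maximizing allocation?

Highest expected points per hour first: Stats 15 > Calc 12 > Phys 11.
Stats: +7 to 7 (cap) ; 11 left.
Calc: +7 to 7 (cap) ; 4 left.
Only 4 left; Phys takes them to reach 4.

4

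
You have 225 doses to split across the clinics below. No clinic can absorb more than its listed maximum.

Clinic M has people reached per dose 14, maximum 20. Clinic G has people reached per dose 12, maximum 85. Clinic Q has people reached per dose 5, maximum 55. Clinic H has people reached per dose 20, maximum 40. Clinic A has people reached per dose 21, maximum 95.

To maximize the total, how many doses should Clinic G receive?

70

Order the clinics by people reached per dose: Clinic A 21 > Clinic H 20 > Clinic M 14 > Clinic G 12 > Clinic Q 5.
Clinic A takes 95 to reach its cap of 95 ; 130 left.
Give Clinic H 40 to hit its cap of 40 ; 90 left.
Clinic M takes 20 to reach its cap of 20 ; 70 left.
Only 70 left; Clinic G takes them to reach 70.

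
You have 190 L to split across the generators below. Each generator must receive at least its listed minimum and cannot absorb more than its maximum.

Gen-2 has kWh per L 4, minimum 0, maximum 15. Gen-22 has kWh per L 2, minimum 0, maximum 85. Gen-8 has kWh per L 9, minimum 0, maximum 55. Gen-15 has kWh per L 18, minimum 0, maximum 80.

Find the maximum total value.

Meeting every minimum uses 0+0+0+0 = 0 L, leaving 190.
Rank by kWh per L: Gen-15 18 > Gen-8 9 > Gen-2 4 > Gen-22 2.
Gen-15: +80 to 80 (cap) → 110 left.
Give Gen-8 55 more to hit its cap of 55 → 55 left.
Gen-2: +15 to 15 (cap) → 40 left.
Only 40 left; Gen-22 takes them to reach 40.
Total = 4×15 + 2×40 + 9×55 + 18×80 = 2075.

2075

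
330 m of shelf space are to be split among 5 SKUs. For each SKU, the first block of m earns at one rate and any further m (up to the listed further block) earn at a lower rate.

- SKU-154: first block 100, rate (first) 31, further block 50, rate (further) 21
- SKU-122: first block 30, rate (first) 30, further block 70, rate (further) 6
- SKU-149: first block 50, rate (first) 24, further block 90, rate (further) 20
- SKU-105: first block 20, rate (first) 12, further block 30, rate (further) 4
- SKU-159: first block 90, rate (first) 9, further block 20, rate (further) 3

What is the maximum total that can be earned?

Treat each block as its own option and order by rate: SKU-154/first 31 > SKU-122/first 30 > SKU-149/first 24 > SKU-154/second 21 > SKU-149/second 20 > SKU-105/first 12 > SKU-159/first 9 > SKU-122/second 6 > SKU-105/second 4 > SKU-159/second 3.
Fill SKU-154 first block (100 at 31) — 230 left.
SKU-122 first at 30: fill all 30 — 200 left.
Fill SKU-149 first block (50 at 24) — 150 left.
Fill SKU-154 second block (50 at 21) — 100 left.
Fill SKU-149 second block (90 at 20) — 10 left.
10 remain; put them into SKU-105 first at 12.
Total = 31×100 + 30×30 + 24×50 + 21×50 + 20×90 + 12×10 = 8170.

8170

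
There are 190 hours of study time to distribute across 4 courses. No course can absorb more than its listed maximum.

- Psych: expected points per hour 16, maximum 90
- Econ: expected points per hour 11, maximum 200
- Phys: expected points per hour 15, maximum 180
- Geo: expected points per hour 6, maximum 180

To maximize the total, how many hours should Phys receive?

100

Highest expected points per hour first: Psych 16 > Phys 15 > Econ 11 > Geo 6.
Psych: +90 to 90 (cap) ; 100 left.
Phys: +100 (room for 180) → 100. Pool exhausted.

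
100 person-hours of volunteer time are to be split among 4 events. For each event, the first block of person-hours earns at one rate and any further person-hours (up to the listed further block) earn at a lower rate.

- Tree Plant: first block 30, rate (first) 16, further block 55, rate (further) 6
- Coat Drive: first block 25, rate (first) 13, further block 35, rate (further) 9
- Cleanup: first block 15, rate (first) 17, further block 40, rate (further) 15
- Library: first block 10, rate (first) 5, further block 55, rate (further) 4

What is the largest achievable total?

1530

Rank every tier by rate: Cleanup/first 17 > Tree Plant/first 16 > Cleanup/second 15 > Coat Drive/first 13 > Coat Drive/second 9 > Tree Plant/second 6 > Library/first 5 > Library/second 4.
Cleanup/first (17): +15 — 85 left.
Tree Plant first at 16: fill all 30 — 55 left.
Cleanup second at 15: fill all 40 — 15 left.
Coat Drive first at 13: only 15 left, fill 15.
Total = 17×15 + 16×30 + 15×40 + 13×15 = 1530.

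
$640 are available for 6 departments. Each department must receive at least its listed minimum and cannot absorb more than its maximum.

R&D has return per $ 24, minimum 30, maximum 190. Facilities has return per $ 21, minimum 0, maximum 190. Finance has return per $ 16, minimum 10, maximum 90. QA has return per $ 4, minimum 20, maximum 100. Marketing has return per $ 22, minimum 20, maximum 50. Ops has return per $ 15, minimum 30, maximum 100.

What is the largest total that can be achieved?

Meeting every minimum uses 30+0+10+20+20+30 = 110 $, leaving 530.
Rank by return per $: R&D 24 > Marketing 22 > Facilities 21 > Finance 16 > Ops 15 > QA 4.
R&D takes 160 more to reach its cap of 190 ; 370 left.
Give Marketing 30 more to hit its cap of 50 ; 340 left.
Give Facilities 190 more to hit its cap of 190 ; 150 left.
Give Finance 80 more to hit its cap of 90 ; 70 left.
Ops: +70 to 100 (cap) ; 0 left.
Total = 24×190 + 21×190 + 16×90 + 4×20 + 22×50 + 15×100 = 12670.

12670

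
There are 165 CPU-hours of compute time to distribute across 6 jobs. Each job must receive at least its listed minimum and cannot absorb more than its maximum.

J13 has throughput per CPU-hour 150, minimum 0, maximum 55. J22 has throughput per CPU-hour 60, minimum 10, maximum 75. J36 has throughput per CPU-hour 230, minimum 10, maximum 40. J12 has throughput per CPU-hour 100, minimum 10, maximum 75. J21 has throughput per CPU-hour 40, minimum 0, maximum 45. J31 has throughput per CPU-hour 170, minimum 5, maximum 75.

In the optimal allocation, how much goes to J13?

30

Meeting every minimum uses 0+10+10+10+0+5 = 35 CPU-hours, leaving 130.
Order the jobs by throughput per CPU-hour: J36 230 > J31 170 > J13 150 > J12 100 > J22 60 > J21 40.
J36: +30 to 40 (cap) → 100 left.
Give J31 70 more to hit its cap of 75 → 30 left.
J13 has room for 55 more but only 30 remain, so it gets 30.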